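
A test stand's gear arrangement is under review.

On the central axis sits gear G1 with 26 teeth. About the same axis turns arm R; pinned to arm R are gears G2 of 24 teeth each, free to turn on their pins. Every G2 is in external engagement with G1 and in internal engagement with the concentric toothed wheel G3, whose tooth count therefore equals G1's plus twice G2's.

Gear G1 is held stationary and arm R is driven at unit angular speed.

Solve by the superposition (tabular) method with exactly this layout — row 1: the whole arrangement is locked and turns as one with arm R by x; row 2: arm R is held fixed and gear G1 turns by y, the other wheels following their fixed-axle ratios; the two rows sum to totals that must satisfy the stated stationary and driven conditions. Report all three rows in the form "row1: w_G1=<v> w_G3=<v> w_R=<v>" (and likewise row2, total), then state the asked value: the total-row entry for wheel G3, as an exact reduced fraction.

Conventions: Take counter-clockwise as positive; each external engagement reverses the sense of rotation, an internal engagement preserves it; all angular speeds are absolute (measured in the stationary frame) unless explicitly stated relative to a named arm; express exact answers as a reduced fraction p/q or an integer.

topology: planetary set — G1 26T / G2 24T / G3 74T, arm = carrier (Willis)
row 1 — lock + rotate with arm: ω_sun = ω_ring = ω_arm = x
row 2 (arm held, sun turns y): ω_ring = −(26/74)·y, ω_arm = 0
boundary: total ω_sun = x + y = 0 and total ω_arm = x = 1  ⇒  y = -1, x = 1
row 2 ring = −(26/74)·(-1) = 13/37
totals (row 1 + row 2): sun 1 + (-1) = 0, ring 1 + 13/37 = 50/37, arm 1 + 0 = 1
asked cell (total, ring) = 50/37

row1: w_G1=1 w_G3=1 w_R=1
row2: w_G1=-1 w_G3=13/37 w_R=0
total: w_G1=0 w_G3=50/37 w_R=1
asked value: 50/37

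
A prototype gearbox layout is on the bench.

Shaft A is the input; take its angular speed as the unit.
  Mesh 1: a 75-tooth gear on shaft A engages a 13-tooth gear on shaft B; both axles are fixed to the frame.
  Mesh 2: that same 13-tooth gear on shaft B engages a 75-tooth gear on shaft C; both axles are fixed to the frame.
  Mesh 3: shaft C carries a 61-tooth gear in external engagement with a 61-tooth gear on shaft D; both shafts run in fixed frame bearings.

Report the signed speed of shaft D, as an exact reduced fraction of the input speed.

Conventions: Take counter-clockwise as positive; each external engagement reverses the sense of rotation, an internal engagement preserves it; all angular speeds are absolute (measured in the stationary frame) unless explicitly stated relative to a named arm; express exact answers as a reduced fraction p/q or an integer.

3-mesh fixed-axis compound train (all bearings frame-fixed)
mesh 1 [75T→13T]: |ω|/ω_in = 1×75/13 = 75/13, sense flips to −
mesh 2 [13T→75T]: |ω|/ω_in = (75/13)×13/75 = 1, sense flips to +
mesh 3 [61T→61T]: |ω|/ω_in = 1×61/61 = 1, sense flips to −
signed output speed (× input speed) = -1

-1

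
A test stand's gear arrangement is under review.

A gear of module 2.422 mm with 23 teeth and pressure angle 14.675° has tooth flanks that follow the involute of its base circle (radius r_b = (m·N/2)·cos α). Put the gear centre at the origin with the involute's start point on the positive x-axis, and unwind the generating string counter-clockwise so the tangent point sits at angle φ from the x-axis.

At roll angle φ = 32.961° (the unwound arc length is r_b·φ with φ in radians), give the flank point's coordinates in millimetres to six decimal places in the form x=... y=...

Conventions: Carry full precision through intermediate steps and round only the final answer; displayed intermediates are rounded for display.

x=31.040785 y=1.654013

topology: single-mesh involute geometry — m = 2.422, N = 23
pitch radius r_p = m·N/2 = 2.422·23/2 = 27.853000
base radius r_b = r_p·cos α = 27.853000·cos 14.675° = 26.944390
roll angle φ = 32.961° = 0.57527797 rad
x = r_b·(cos φ + φ·sin φ) = 31.040785
y = r_b·(sin φ − φ·cos φ) = 1.654013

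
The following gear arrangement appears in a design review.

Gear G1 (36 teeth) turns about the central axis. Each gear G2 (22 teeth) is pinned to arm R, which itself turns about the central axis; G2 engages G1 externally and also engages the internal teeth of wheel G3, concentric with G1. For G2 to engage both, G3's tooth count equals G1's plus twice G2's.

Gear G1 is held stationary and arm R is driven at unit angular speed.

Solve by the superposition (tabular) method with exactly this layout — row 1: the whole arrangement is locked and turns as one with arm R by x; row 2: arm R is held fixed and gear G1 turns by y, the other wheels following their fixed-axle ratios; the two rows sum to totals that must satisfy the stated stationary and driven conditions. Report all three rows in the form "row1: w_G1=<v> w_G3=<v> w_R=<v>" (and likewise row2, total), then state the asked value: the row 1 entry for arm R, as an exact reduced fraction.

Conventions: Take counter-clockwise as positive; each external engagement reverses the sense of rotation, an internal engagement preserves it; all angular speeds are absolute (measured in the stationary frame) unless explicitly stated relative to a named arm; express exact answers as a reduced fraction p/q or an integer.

row1: w_G1=1 w_G3=1 w_R=1
row2: w_G1=-1 w_G3=9/20 w_R=0
total: w_G1=0 w_G3=29/20 w_R=1
asked value: 1

recognized (axles ride arm R): planetary set, 36/22/80 teeth
superposition row 1 [locked train]: every member turns x
row 2 — arm fixed, fixed-axis ratios: sun y, ring −(36/80)·y, arm 0
boundary: total ω_sun = x + y = 0 and total ω_arm = x = 1  ⇒  y = -1, x = 1
row 2 ring = −(36/80)·(-1) = 9/20
totals (row 1 + row 2): sun 1 + (-1) = 0, ring 1 + 9/20 = 29/20, arm 1 + 0 = 1
asked cell (row1, arm) = 1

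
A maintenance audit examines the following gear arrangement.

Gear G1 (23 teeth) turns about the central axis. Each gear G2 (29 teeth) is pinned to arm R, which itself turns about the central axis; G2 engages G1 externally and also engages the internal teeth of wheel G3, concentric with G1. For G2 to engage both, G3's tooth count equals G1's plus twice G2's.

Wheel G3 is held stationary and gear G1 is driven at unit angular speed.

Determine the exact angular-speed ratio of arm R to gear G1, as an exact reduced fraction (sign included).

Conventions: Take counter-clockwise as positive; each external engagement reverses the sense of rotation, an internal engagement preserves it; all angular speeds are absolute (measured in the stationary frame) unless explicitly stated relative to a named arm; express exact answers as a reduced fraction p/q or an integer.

23/104

topology: planetary set — G1 23T / G2 29T / G3 81T, arm = carrier (Willis)
ring teeth: 23 + 2·29 = 81
23(ω_sun−ω_arm) = −81(ω_ring−ω_arm),  ω_ring = 0, ω_sun = 1
23(1−ω_arm) = −81(0−ω_arm)  ⇒  104·ω_arm = 23  ⇒  ω_arm = 23/104
ω_out/ω_in = 23/104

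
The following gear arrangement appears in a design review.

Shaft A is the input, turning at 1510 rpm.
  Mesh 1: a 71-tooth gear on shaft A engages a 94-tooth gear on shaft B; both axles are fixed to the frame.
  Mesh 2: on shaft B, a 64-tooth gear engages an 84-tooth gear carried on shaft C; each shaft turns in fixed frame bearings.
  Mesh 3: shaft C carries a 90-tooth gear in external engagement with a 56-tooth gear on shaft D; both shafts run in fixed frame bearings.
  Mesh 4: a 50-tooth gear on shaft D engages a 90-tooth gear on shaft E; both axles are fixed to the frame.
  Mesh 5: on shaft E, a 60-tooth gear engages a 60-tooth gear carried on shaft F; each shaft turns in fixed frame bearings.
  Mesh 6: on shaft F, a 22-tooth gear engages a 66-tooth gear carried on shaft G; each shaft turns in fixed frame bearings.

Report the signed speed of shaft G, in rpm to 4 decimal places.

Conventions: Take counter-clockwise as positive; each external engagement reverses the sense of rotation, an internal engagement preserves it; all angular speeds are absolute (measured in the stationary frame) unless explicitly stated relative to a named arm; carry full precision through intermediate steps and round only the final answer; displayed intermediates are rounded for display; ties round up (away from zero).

+258.6240 rpm

recognized (7 fixed axles, 6 meshes): fixed-axis compound train
mesh 1 [71T→94T]: ω = 1510.0000×71/94 = 1140.5319 rpm, sense flips to −
mesh 2 [64T→84T]: ω = 1140.5319×64/84 = 868.9767 rpm, sense flips to +
mesh 3 [90T→56T]: ω = 868.9767×90/56 = 1396.5697 rpm, sense flips to −
mesh 4 [50T→90T]: ω = 1396.5697×50/90 = 775.8721 rpm, sense flips to +
mesh 5 [60T→60T]: ω = 775.8721×60/60 = 775.8721 rpm, sense flips to −
mesh 6 [22T→66T]: ω = 775.8721×22/66 = 258.6240 rpm, sense flips to +
signed output speed = +258.6240 rpm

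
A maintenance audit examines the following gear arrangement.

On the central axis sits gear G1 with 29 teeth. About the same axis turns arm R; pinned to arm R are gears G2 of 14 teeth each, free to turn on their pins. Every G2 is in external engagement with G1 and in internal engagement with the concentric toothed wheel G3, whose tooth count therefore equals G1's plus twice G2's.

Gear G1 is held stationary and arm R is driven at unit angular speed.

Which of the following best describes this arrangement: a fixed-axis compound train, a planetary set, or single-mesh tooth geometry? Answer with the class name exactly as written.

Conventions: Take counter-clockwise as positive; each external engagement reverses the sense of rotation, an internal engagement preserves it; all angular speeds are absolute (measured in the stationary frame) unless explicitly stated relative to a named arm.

planetary set

topology: planetary set — G1 29T / G2 14T / G3 57T, arm = carrier (Willis)
classification: planetary set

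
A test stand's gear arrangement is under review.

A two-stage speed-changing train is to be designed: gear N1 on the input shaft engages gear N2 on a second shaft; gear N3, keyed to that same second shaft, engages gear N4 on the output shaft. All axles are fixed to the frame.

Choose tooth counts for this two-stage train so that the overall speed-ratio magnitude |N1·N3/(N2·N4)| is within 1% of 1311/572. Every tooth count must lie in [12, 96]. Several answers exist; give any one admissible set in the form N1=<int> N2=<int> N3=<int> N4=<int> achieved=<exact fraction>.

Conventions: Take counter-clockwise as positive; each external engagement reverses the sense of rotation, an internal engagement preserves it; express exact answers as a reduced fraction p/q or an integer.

design class (target 1311/572): fixed-axis compound train
target = 1311/572 in lowest terms: an exact hit needs N1·N3 = k·1311 and N2·N4 = k·572 for one integer k, every count in [12, 96]; additionally prefer no 1:1 stage (N1 ≠ N2, N3 ≠ N4)
k = 1: N1·N3 = 1311 = 19·69, N2·N4 = 572 = 13·44
achieved = 19·69/(13·44) = 1311/572; |achieved − target| = 0 ≤ 1311/57200 ✓

N1=19 N2=13 N3=69 N4=44 achieved=1311/572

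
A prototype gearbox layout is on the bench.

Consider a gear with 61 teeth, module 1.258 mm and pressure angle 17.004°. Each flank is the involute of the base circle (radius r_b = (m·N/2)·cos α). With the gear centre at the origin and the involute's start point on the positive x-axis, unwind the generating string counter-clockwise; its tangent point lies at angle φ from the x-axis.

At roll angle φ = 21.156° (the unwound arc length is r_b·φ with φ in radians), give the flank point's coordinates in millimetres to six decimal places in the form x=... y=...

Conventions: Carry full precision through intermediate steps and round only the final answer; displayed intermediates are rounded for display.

x=39.108325 y=0.607360

class = single-mesh tooth geometry [base-circle involute, m = 1.258, 61T]
pitch radius r_p = m·N/2 = 1.258·61/2 = 38.369000
base radius r_b = r_p·cos α = 38.369000·cos 17.004° = 36.691674
roll angle φ = 21.156° = 0.36924186 rad
x = r_b·(cos φ + φ·sin φ) = 39.108325
y = r_b·(sin φ − φ·cos φ) = 0.607360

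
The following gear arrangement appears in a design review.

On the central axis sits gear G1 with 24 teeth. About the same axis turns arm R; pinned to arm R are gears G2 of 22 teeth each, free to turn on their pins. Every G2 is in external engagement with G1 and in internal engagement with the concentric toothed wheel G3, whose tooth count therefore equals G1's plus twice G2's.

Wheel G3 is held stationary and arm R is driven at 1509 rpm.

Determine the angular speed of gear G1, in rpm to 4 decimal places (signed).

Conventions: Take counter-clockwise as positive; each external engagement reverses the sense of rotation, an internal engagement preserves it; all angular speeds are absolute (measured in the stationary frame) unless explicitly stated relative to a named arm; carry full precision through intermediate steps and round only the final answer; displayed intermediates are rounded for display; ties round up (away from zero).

class = planetary set [G3 = 24+2·22 = 68; Willis about the carrier]
normalise by the input: solve with ω_arm = 1, then scale by 1509 rpm
ring teeth: 24 + 2·22 = 68
24(ω_sun−ω_arm) = −68(ω_ring−ω_arm),  ω_ring = 0, ω_arm = 1
ω_sun = 1 − (68/24)(0−1) = 23/6
scale: ω_sun = 23/6 × 1509 rpm = +5784.5000 rpm

+5784.5000 rpm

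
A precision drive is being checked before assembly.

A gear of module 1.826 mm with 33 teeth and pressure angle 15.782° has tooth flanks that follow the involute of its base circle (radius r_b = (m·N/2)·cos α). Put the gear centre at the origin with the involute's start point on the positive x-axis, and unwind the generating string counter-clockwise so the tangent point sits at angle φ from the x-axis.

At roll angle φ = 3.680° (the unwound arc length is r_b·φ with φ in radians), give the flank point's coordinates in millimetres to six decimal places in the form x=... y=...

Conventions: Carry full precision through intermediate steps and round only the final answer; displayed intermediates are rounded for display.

class = single-mesh tooth geometry [base-circle involute, m = 1.826, 33T]
pitch radius r_p = m·N/2 = 1.826·33/2 = 30.129000
base radius r_b = r_p·cos α = 30.129000·cos 15.782° = 28.993242
roll angle φ = 3.680° = 0.06422812 rad
x = r_b·(cos φ + φ·sin φ) = 29.052982
y = r_b·(sin φ − φ·cos φ) = 0.002560

x=29.052982 y=0.002560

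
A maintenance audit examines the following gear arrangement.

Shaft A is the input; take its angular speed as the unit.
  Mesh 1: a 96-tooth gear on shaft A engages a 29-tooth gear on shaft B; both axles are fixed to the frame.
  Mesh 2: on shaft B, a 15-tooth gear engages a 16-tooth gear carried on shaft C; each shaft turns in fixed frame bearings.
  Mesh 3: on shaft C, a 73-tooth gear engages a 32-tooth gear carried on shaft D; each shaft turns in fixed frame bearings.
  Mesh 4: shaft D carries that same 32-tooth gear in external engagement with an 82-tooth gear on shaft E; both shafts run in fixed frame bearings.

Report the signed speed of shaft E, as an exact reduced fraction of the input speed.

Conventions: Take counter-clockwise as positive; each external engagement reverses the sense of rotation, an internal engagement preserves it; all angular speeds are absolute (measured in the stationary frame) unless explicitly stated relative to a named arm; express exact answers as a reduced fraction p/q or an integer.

3285/1189

4-mesh fixed-axis compound train (all bearings frame-fixed)
mesh 1 [96T→29T]: |ω|/ω_in = 1×96/29 = 96/29, sense flips to −
mesh 2 [15T→16T]: |ω|/ω_in = (96/29)×15/16 = 90/29, sense flips to +
mesh 3 [73T→32T]: |ω|/ω_in = (90/29)×73/32 = 3285/464, sense flips to −
mesh 4 [32T→82T]: |ω|/ω_in = (3285/464)×32/82 = 3285/1189, sense flips to +
signed output speed (× input speed) = 3285/1189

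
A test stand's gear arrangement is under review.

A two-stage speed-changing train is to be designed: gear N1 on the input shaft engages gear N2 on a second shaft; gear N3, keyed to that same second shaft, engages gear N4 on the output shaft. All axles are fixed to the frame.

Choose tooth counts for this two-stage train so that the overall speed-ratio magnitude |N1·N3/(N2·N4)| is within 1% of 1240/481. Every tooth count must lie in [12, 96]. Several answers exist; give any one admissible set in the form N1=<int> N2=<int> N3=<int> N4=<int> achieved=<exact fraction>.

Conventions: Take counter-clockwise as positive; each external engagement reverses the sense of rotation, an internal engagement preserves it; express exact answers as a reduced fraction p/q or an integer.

N1=20 N2=13 N3=62 N4=37 achieved=1240/481

design class (target 1240/481): fixed-axis compound train
target = 1240/481 in lowest terms: an exact hit needs N1·N3 = k·1240 and N2·N4 = k·481 for one integer k, every count in [12, 96]; additionally prefer no 1:1 stage (N1 ≠ N2, N3 ≠ N4)
k = 1: N1·N3 = 1240 = 20·62, N2·N4 = 481 = 13·37
achieved = 20·62/(13·37) = 1240/481; |achieved − target| = 0 ≤ 62/2405 ✓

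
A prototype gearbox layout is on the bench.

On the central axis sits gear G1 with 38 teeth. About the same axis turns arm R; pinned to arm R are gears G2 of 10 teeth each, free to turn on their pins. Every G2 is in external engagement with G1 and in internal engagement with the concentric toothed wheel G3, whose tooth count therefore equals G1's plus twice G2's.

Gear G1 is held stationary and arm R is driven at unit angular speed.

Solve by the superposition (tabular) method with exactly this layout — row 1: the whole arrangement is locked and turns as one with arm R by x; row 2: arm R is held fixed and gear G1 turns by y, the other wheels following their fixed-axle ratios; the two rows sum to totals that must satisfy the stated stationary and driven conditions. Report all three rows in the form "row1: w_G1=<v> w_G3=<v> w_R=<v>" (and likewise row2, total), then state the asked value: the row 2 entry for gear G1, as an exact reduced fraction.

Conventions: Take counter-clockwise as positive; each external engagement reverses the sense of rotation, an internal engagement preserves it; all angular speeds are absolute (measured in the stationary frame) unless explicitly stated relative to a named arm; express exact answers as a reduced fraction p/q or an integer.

class = planetary set [G3 = 38+2·10 = 58; Willis about the carrier]
row 1: whole set turns with the arm by x
row 2 (arm held, sun turns y): ω_ring = −(38/58)·y, ω_arm = 0
boundary: total ω_sun = x + y = 0 and total ω_arm = x = 1  ⇒  y = -1, x = 1
row 2 ring = −(38/58)·(-1) = 19/29
totals (row 1 + row 2): sun 1 + (-1) = 0, ring 1 + 19/29 = 48/29, arm 1 + 0 = 1
asked cell (row2, sun) = -1

row1: w_G1=1 w_G3=1 w_R=1
row2: w_G1=-1 w_G3=19/29 w_R=0
total: w_G1=0 w_G3=48/29 w_R=1
asked value: -1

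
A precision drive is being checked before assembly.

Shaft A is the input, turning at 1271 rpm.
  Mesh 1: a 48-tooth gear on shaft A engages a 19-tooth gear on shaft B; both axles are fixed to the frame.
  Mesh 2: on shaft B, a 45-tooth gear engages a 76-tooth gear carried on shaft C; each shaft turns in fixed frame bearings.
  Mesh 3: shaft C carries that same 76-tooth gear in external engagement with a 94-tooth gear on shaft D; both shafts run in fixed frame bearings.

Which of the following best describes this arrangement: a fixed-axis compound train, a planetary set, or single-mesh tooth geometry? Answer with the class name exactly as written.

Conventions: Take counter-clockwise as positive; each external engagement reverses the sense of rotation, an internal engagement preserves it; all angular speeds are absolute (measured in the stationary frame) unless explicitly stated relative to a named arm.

fixed-axis compound train

topology: fixed-axis compound train — 3 meshes, A→D
classification: fixed-axis compound train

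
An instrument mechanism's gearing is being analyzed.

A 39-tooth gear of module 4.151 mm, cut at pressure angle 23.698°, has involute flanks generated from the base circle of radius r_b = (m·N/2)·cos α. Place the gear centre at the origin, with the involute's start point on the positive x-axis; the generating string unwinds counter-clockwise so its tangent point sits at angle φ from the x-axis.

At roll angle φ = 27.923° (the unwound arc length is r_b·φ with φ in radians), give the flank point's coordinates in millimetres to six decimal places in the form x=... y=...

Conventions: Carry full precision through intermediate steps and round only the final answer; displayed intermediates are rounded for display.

recognized (one wheel, involute flank): single-mesh tooth geometry, m = 4.151, N = 39
pitch radius r_p = m·N/2 = 4.151·39/2 = 80.944500
base radius r_b = r_p·cos α = 80.944500·cos 23.698° = 74.118986
roll angle φ = 27.923° = 0.48734829 rad
x = r_b·(cos φ + φ·sin φ) = 82.405147
y = r_b·(sin φ − φ·cos φ) = 2.792392

x=82.405147 y=2.792392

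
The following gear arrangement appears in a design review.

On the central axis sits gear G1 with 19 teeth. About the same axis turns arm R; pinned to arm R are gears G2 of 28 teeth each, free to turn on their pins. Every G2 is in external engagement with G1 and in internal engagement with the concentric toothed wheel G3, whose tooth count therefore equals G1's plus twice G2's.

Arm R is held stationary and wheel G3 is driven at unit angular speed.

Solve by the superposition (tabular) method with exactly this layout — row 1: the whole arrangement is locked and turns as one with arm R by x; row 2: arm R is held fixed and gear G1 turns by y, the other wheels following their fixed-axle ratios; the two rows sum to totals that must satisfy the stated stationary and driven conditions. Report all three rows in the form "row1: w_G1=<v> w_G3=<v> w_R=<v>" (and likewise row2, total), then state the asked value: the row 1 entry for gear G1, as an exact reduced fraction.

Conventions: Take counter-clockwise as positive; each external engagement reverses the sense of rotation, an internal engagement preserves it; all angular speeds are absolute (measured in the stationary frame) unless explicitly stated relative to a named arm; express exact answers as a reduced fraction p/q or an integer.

topology: planetary set — G1 19T / G2 28T / G3 75T, arm = carrier (Willis)
row 1 (train locked, turned with arm): all members turn x
superposition row 2 [arm held]: sun y, ring −(19/75)·y, arm 0
boundary: total ω_arm = x = 0 and total ω_ring = x − (19/75)·y = 1  ⇒  y = -75/19, x = 0
row 2 ring = −(19/75)·(-75/19) = 1
totals (row 1 + row 2): sun 0 + (-75/19) = -75/19, ring 0 + 1 = 1, arm 0 + 0 = 0
asked cell (row1, sun) = 0

row1: w_G1=0 w_G3=0 w_R=0
row2: w_G1=-75/19 w_G3=1 w_R=0
total: w_G1=-75/19 w_G3=1 w_R=0
asked value: 0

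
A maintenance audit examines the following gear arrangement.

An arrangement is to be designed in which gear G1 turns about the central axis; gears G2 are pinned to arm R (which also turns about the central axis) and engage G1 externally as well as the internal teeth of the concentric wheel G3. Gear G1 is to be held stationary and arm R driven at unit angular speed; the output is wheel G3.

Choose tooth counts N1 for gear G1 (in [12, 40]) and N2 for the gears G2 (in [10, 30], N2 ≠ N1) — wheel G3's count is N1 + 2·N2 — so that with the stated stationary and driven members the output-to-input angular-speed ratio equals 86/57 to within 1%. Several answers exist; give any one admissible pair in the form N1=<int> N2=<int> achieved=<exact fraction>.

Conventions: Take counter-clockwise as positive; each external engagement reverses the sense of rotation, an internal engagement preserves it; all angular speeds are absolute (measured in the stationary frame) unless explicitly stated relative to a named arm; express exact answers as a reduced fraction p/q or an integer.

N1=29 N2=14 achieved=86/57

planetary set to be sized for 86/57 (Willis relation)
Willis with ω_sun = 0: ω_ring/ω_arm = (N1+N3)/N3; set equal to 86/57  ⇒  N3/N1 = 1/(86/57 − 1) = 57/29
N3 = N1 + 2·N2  ⇒  N2/N1 = (N3/N1 − 1)/2 = (57/29 − 1)/2 = 14/29
smallest multiple with N1 ≥ 12 and N2 ≥ 10: k = 1  ⇒  N1 = 1·29 = 29, N2 = 1·14 = 14 (N1 ≤ 40, N2 ≤ 30, N2 ≠ N1 ✓), N3 = 29 + 2·14 = 57
check: (N1+N3)/N3 with N1 = 29, N3 = 57 gives 86/57; |achieved − target| = 0 ≤ 43/2850 ✓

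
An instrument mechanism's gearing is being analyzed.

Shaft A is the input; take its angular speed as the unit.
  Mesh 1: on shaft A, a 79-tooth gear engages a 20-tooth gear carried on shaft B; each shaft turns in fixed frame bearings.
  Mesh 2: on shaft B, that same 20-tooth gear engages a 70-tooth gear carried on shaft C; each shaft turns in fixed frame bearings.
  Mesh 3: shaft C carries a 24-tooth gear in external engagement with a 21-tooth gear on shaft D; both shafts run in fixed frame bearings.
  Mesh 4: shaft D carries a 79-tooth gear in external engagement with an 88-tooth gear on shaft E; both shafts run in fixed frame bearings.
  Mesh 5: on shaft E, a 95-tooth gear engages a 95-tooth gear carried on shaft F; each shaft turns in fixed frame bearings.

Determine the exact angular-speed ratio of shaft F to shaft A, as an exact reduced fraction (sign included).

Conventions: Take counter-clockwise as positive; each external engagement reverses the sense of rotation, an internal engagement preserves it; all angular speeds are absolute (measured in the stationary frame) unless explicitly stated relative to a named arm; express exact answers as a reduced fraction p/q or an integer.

class = fixed-axis compound train [5 meshes; 5 ratios multiply, 5 sense flips]
mesh 1 [79T→20T]: running ratio 79/20, sense −
mesh 2 [20T→70T]: running ratio 79/70, sense +
mesh 3 [24T→21T]: running ratio 316/245, sense −
mesh 4 [79T→88T]: running ratio 6241/5390, sense +
mesh 5 [95T→95T]: running ratio 6241/5390, sense −
ω_out/ω_in = -6241/5390

-6241/5390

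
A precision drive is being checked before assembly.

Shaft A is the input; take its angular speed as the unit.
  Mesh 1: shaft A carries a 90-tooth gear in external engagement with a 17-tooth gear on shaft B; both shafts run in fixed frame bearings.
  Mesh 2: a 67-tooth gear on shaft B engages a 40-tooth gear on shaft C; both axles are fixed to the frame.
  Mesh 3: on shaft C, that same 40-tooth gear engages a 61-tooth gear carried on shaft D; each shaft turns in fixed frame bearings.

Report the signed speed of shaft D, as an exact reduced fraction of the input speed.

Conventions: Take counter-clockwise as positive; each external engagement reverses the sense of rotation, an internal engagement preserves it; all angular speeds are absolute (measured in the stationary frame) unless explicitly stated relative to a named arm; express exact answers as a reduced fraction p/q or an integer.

3-mesh fixed-axis compound train (all bearings frame-fixed)
mesh 1 [90T→17T]: |ω|/ω_in = 1×90/17 = 90/17, sense flips to −
mesh 2 [67T→40T]: |ω|/ω_in = (90/17)×67/40 = 603/68, sense flips to +
mesh 3 [40T→61T]: |ω|/ω_in = (603/68)×40/61 = 6030/1037, sense flips to −
signed output speed (× input speed) = -6030/1037

-6030/1037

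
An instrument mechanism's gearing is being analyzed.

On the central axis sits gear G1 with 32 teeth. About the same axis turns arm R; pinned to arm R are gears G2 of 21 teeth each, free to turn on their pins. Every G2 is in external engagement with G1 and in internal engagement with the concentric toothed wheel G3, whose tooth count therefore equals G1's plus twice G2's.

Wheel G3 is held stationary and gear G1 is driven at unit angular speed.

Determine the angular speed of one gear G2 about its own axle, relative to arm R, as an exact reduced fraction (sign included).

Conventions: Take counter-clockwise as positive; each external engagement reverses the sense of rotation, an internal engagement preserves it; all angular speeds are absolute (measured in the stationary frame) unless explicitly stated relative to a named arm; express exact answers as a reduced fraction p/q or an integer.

-1184/1113

recognized (axles ride arm R): planetary set, 32/21/74 teeth
ring teeth: 32 + 2·21 = 74
32(ω_sun−ω_arm) = −74(ω_ring−ω_arm),  ω_ring = 0, ω_sun = 1
32(1−ω_arm) = −74(0−ω_arm)  ⇒  106·ω_arm = 32  ⇒  ω_arm = 16/53
sun–planet mesh: 32·(1−16/53) = −21·(ω_p−ω_arm)  ⇒  ω_p−ω_arm = -1184/1113
exact speed ratio = -1184/1113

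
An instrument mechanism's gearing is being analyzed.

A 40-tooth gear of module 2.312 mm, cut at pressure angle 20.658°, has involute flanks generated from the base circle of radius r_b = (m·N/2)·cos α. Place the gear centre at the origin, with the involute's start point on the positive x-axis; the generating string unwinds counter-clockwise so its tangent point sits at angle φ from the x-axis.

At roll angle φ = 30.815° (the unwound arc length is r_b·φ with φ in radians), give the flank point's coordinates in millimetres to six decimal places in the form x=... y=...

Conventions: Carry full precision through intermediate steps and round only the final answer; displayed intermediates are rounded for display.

recognized (one wheel, involute flank): single-mesh tooth geometry, m = 2.312, N = 40
pitch radius r_p = m·N/2 = 2.312·40/2 = 46.240000
base radius r_b = r_p·cos α = 46.240000·cos 20.658° = 43.266902
roll angle φ = 30.815° = 0.53782321 rad
x = r_b·(cos φ + φ·sin φ) = 49.079173
y = r_b·(sin φ − φ·cos φ) = 2.179409

x=49.079173 y=2.179409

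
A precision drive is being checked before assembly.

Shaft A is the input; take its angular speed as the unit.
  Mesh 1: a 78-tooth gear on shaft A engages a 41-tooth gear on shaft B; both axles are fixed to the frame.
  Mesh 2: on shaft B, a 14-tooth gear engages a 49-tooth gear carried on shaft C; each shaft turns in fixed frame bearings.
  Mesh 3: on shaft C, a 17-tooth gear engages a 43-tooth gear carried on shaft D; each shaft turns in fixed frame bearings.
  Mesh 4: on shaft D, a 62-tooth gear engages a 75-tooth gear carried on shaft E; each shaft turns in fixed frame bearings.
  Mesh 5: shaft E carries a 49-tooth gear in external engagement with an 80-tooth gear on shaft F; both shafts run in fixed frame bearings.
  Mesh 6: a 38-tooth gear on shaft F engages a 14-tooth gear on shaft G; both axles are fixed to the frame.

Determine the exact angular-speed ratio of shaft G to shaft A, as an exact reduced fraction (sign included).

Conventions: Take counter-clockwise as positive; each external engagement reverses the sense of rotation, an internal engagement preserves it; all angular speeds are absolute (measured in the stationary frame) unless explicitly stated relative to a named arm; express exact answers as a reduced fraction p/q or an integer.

130169/440750

class = fixed-axis compound train [6 meshes; 6 ratios multiply, 6 sense flips]
mesh 1 [78T→41T]: running ratio 78/41, sense −
mesh 2 [14T→49T]: running ratio 156/287, sense +
mesh 3 [17T→43T]: running ratio 2652/12341, sense −
mesh 4 [62T→75T]: running ratio 54808/308525, sense +
mesh 5 [49T→80T]: running ratio 47957/440750, sense −
mesh 6 [38T→14T]: running ratio 130169/440750, sense +
ω_out/ω_in = 130169/440750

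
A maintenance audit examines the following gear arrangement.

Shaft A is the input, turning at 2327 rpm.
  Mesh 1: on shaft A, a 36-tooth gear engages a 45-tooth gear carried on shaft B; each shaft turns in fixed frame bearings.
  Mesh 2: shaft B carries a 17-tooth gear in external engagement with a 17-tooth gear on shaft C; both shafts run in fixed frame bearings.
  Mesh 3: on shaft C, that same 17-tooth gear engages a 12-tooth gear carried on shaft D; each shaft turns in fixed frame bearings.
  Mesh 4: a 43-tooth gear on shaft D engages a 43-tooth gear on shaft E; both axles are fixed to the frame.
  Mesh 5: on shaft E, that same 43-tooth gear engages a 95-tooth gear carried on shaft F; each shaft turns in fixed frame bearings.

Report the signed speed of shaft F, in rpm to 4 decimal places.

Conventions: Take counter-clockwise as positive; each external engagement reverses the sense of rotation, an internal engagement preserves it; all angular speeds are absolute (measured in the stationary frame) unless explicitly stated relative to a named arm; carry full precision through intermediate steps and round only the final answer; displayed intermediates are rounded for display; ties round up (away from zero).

recognized (6 fixed axles, 5 meshes): fixed-axis compound train
mesh 1 [36T→45T]: ω = 2327.0000×36/45 = 1861.6000 rpm, sense flips to −
mesh 2 [17T→17T]: ω = 1861.6000×17/17 = 1861.6000 rpm, sense flips to +
mesh 3 [17T→12T]: ω = 1861.6000×17/12 = 2637.2667 rpm, sense flips to −
mesh 4 [43T→43T]: ω = 2637.2667×43/43 = 2637.2667 rpm, sense flips to +
mesh 5 [43T→95T]: ω = 2637.2667×43/95 = 1193.7102 rpm, sense flips to −
signed output speed = -1193.7102 rpm

-1193.7102 rpm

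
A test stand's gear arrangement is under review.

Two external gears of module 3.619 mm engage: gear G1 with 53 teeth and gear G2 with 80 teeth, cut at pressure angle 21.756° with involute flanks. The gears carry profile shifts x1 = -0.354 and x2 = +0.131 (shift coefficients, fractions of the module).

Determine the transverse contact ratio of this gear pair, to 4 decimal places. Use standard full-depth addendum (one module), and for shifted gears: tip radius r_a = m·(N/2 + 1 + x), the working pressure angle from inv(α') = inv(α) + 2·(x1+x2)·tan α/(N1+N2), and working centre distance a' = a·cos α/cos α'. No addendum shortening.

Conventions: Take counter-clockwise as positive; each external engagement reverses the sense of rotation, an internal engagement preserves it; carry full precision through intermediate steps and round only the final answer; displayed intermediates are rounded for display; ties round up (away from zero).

topology: single-mesh involute geometry — m = 3.619, 53T/80T pair
base radii: r_b1 = 89.072365, r_b2 = 134.448853
tip radii: r_a1 = 98.241374, r_a2 = 148.853089
inv(α') = inv(21.756°) + 2·(-0.354+0.131)·tan α/(53+80) = 0.01802884  ⇒  α' = 21.26233°
a' = a·cos α / cos α' = 240.6635·cos 21.756°/cos 21.26233° = 239.847688
action lengths: √(r_a1²−r_b1²) = 41.442507, √(r_a2²−r_b2²) = 63.880733
base pitch p_b = π·m·cos α = 10.559588
CR = (41.442507 + 63.880733 − 239.847688·sin 21.26233°)/10.559588 = 1.737303
contact ratio ≈ 1.7373

1.7373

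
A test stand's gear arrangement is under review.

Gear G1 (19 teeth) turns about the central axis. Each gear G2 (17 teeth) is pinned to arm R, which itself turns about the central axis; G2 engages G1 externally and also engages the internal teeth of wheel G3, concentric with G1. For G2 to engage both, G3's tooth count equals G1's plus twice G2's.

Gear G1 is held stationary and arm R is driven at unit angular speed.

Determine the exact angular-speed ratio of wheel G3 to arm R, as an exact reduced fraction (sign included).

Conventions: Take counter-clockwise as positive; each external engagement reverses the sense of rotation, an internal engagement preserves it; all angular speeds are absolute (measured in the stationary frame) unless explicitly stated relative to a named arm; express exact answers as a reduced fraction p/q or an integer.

class = planetary set [G3 = 19+2·17 = 53; Willis about the carrier]
ring teeth: 19 + 2·17 = 53
19(ω_sun−ω_arm) = −53(ω_ring−ω_arm),  ω_sun = 0, ω_arm = 1
ω_ring = 1 − (19/53)(0−1) = 72/53
ω_out/ω_in = 72/53

72/53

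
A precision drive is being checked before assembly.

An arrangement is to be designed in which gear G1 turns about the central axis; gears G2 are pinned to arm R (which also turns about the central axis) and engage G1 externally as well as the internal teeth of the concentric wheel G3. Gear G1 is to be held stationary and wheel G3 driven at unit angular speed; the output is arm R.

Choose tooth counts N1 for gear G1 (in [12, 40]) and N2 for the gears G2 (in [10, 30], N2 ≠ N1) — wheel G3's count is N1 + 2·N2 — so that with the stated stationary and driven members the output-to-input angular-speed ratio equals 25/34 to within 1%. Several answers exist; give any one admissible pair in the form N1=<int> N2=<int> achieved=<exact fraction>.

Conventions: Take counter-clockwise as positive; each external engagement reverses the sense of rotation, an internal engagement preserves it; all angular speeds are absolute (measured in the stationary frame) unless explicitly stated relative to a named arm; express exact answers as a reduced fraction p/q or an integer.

N1=18 N2=16 achieved=25/34

design class (target 25/34): planetary set
Willis with ω_sun = 0: ω_arm/ω_ring = N3/(N1+N3); set equal to 25/34  ⇒  N3/N1 = (25/34)/(1 − 25/34) = 25/9
N3 = N1 + 2·N2  ⇒  N2/N1 = (N3/N1 − 1)/2 = (25/9 − 1)/2 = 8/9
smallest multiple with N1 ≥ 12 and N2 ≥ 10: k = 2  ⇒  N1 = 2·9 = 18, N2 = 2·8 = 16 (N1 ≤ 40, N2 ≤ 30, N2 ≠ N1 ✓), N3 = 18 + 2·16 = 50
check: N3/(N1+N3) with N1 = 18, N3 = 50 gives 25/34; |achieved − target| = 0 ≤ 1/136 ✓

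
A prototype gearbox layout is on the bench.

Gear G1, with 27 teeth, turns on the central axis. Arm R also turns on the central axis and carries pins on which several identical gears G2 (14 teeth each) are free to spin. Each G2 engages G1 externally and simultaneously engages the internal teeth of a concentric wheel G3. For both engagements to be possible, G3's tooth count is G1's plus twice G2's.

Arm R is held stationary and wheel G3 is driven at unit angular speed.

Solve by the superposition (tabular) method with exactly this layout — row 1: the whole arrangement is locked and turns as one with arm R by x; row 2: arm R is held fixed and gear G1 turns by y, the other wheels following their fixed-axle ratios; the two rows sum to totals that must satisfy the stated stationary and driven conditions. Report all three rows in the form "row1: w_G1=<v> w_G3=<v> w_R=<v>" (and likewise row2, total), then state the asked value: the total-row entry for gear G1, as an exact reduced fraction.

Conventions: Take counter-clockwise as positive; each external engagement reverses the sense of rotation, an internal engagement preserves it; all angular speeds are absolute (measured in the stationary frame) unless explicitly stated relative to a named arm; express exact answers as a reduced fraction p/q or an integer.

topology: planetary set — G1 27T / G2 14T / G3 55T, arm = carrier (Willis)
row 1 — lock + rotate with arm: ω_sun = ω_ring = ω_arm = x
superposition row 2 [arm held]: sun y, ring −(27/55)·y, arm 0
boundary: total ω_arm = x = 0 and total ω_ring = x − (27/55)·y = 1  ⇒  y = -55/27, x = 0
row 2 ring = −(27/55)·(-55/27) = 1
totals (row 1 + row 2): sun 0 + (-55/27) = -55/27, ring 0 + 1 = 1, arm 0 + 0 = 0
asked cell (total, sun) = -55/27

row1: w_G1=0 w_G3=0 w_R=0
row2: w_G1=-55/27 w_G3=1 w_R=0
total: w_G1=-55/27 w_G3=1 w_R=0
asked value: -55/27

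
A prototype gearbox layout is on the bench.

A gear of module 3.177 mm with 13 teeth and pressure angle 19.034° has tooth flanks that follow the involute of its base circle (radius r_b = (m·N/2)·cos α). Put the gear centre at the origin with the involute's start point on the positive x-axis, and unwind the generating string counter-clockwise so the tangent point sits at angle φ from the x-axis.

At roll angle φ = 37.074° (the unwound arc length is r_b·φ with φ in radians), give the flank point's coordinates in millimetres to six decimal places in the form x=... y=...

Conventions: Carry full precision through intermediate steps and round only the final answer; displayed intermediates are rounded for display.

x=23.190241 y=1.690197

topology: single-mesh involute geometry — m = 3.177, N = 13
pitch radius r_p = m·N/2 = 3.177·13/2 = 20.650500
base radius r_b = r_p·cos α = 20.650500·cos 19.034° = 19.521438
roll angle φ = 37.074° = 0.64706337 rad
x = r_b·(cos φ + φ·sin φ) = 23.190241
y = r_b·(sin φ − φ·cos φ) = 1.690197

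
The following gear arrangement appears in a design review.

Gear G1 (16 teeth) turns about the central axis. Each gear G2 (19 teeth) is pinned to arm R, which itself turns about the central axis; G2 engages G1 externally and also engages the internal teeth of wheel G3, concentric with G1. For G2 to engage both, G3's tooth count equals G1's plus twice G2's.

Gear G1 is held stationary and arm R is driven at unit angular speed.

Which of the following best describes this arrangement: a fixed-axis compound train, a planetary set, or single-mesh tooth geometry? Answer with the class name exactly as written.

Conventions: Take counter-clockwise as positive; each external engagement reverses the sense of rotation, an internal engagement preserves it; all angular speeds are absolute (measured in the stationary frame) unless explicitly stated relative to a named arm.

class = planetary set [G3 = 16+2·19 = 54; Willis about the carrier]
classification: planetary set

planetary set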